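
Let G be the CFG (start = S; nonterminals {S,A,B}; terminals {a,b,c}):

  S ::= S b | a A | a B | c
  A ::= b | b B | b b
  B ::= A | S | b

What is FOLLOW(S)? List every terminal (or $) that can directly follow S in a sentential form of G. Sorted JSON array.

FIRST iteration:
[1]
  A via A→b: +{b}
  B via B→A: +{b}
  S via S→a A: +{a}
  S via S→c: +{c}
  FIRST(S)={a,c}  FIRST(A)={b}  FIRST(B)={b}
[2]
  B via B→S: +{a,c}
  FIRST(S)={a,c}  FIRST(A)={b}  FIRST(B)={a,b,c}
[3] (no change)
  FIRST(S)={a,c}  FIRST(A)={b}  FIRST(B)={a,b,c}

FOLLOW iteration:
FOLLOW(S) := {$}
[1]
  S→S b: FOLLOW(S) ⊇ FIRST(b) = {b}; new: +{b}
  S→a A: FOLLOW(A) ⊇ FOLLOW(S) ⊇ {$,b}; new: +{$,b}
  S→a B: FOLLOW(B) ⊇ FOLLOW(S) ⊇ {$,b}; new: +{$,b}
  S: {$,b}  A: {$,b}  B: {$,b}
[2] (no change)
  S: {$,b}  A: {$,b}  B: {$,b}

FOLLOW(S) = ["$", "b"]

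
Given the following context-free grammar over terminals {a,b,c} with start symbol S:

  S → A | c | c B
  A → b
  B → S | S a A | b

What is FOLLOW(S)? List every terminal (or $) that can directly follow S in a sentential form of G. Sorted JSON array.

Compute FIRST by fixpoint:
iter 1:
  A via A→b: +{b}
  B via B→b: +{b}
  S via S→A: +{b}
  S via S→c: +{c}
  S: {b,c}  A: {b}  B: {b}
iter 2:
  B via B→S: +{c}
  S: {b,c}  A: {b}  B: {b,c}
iter 3: (no change)
  S: {b,c}  A: {b}  B: {b,c}

FOLLOW sets:
seed FOLLOW(S) with $
iter 1:
  B→S a A: FOLLOW(S) ⊇ FIRST(a) = {a}; new: +{a}
  S→A: FOLLOW(A) ⊇ FOLLOW(S) ⊇ {$,a}; new: +{$,a}
  S→c B: FOLLOW(B) ⊇ FOLLOW(S) ⊇ {$,a}; new: +{$,a}
  FOLLOW(S)={$,a}  FOLLOW(A)={$,a}  FOLLOW(B)={$,a}
iter 2: — fixpoint
  FOLLOW(S)={$,a}  FOLLOW(A)={$,a}  FOLLOW(B)={$,a}

FOLLOW(S) = ["$", "a"]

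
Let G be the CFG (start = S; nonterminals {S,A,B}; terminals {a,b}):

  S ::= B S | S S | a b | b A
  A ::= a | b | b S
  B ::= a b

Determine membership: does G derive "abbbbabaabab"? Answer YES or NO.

Convert to CNF:
  S -> B S | S S | T0 A | T1 T0
  A -> T0 S | a | b
  B -> T1 T0
  T0 -> b
  T1 -> a

CYK fill:
  [0..0]={A,T1}  "a"  orig:{A}
  [1..1]={A,T0}  "b"  orig:{A}
  [2..2]={A,T0}  "b"  orig:{A}
  [3..3]={A,T0}  "b"  orig:{A}
  [4..4]={A,T0}  "b"  orig:{A}
  [5..5]={A,T1}  "a"  orig:{A}
  [6..6]={A,T0}  "b"  orig:{A}
  [7..7]={A,T1}  "a"  orig:{A}
  [8..8]={A,T1}  "a"  orig:{A}
  [9..9]={A,T0}  "b"  orig:{A}
  [10..10]={A,T1}  "a"  orig:{A}
  [11..11]={A,T0}  "b"  orig:{A}
  [0..1]={B,S}  "ab"
  [1..2]={S}  "bb"
  [2..3]={S}  "bb"
  [3..4]={S}  "bb"
  [4..5]={S}  "ba"
  [5..6]={B,S}  "ab"
  [6..7]={S}  "ba"
  [7..8]=∅  "aa"
  [8..9]={B,S}  "ab"
  [9..10]={S}  "ba"
  [10..11]={B,S}  "ab"
  [0..2]=∅  "abb"
  [1..3]={A}  "bbb"
  [2..4]={A}  "bbb"
  [3..5]={A}  "bba"
  [4..6]={A}  "bab"
  [5..7]=∅  "aba"
  [6..8]=∅  "baa"
  [7..9]=∅  "aab"
  [8..10]=∅  "aba"
  [9..11]={A}  "bab"
  [0..3]={S}  "abbb"
  [1..4]={S}  "bbbb"
  [2..5]={S}  "bbba"
  [3..6]={S}  "bbab"
  [4..7]={S}  "baba"
  [5..8]=∅  "abaa"
  [6..9]={S}  "baab"
  [7..10]=∅  "aaba"
  [8..11]={S}  "abab"
  [0..4]=∅  "abbbb"
  [1..5]={A}  "bbbba"
  [2..6]={A}  "bbbab"
  [3..7]={A}  "bbaba"
  [4..8]=∅  "babaa"
  [5..9]=∅  "abaab"
  [6..10]=∅  "baaba"
  [7..11]=∅  "aabab"
  [0..5]={S}  "abbbba"
  [1..6]={S}  "bbbbab"
  [2..7]={S}  "bbbaba"
  [3..8]=∅  "bbabaa"
  [4..9]={S}  "babaab"
  [5..10]=∅  "abaaba"
  [6..11]={S}  "baabab"
  [0..6]=∅  "abbbbab"
  [1..7]={A}  "bbbbaba"
  [2..8]=∅  "bbbabaa"
  [3..9]={A}  "bbabaab"
  [4..10]=∅  "babaaba"
  [5..11]=∅  "abaabab"
  [0..7]={S}  "abbbbaba"
  [1..8]=∅  "bbbbabaa"
  [2..9]={S}  "bbbabaab"
  [3..10]=∅  "bbabaaba"
  [4..11]={S}  "babaabab"
  [0..8]=∅  "abbbbabaa"
  [1..9]={A}  "bbbbabaab"
  [2..10]=∅  "bbbabaaba"
  [3..11]={A}  "bbabaabab"
  [0..9]={S}  "abbbbabaab"
  [1..10]=∅  "bbbbabaaba"
  [2..11]={S}  "bbbabaabab"
  [0..10]=∅  "abbbbabaaba"
  [1..11]={A}  "bbbbabaabab"
  [0..11]={S}  "abbbbabaabab"

S ∈ T[0,11] ⇒ YES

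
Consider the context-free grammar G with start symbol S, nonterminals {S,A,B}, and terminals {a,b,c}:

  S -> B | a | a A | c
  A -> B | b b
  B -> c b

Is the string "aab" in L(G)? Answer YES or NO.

Convert to CNF:
  S -> T1 T0 | T2 A | a | c
  A -> T0 T0 | T1 T0
  B -> T1 T0
  T0 -> b
  T1 -> c
  T2 -> a

Fill CYK table bottom-up:
  [0..0]={S,T2}  "a"  orig:{S}
  [1..1]={S,T2}  "a"  orig:{S}
  [2..2]={T0}  "b"  orig:{}
  [0..1]=∅  "aa"
  [1..2]=∅  "ab"
  [0..2]=∅  "aab"

S ∉ T[0,2] ⇒ NO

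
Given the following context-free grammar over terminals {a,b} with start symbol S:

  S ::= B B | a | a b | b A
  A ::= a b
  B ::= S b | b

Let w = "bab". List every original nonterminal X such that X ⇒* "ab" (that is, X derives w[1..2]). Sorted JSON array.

Convert to CNF:
  S -> B B | T0 T1 | T1 A | a
  A -> T0 T1
  B -> S T1 | b
  T0 -> a
  T1 -> b

CYK fill (cells [i..j] with 1 ≤ i ≤ j ≤ 2 only):
  T[1,1] 'a' = {S,T0}  orig:{S}
  T[2,2] 'b' = {B,T1}  orig:{B}
  T[1,2] 'ab' = {A,B,S}

Original NTs in T[1,2] deriving "ab": ["A", "B", "S"]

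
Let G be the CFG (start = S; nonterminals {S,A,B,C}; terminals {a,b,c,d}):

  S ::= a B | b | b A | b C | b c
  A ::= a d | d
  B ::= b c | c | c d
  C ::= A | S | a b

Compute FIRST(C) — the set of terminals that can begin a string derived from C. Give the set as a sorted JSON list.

FIRST iteration:
[1]
  A via A→a d: +{a}
  A via A→d: +{d}
  B via B→b c: +{b}
  B via B→c: +{c}
  C via C→A: +{a,d}
  S via S→a B: +{a}
  S via S→b: +{b}
  S: {a,b}  A: {a,d}  B: {b,c}  C: {a,d}
[2]
  C via C→S: +{b}
  S: {a,b}  A: {a,d}  B: {b,c}  C: {a,b,d}
[3] (no change)
  S: {a,b}  A: {a,d}  B: {b,c}  C: {a,b,d}

FIRST(C) = ["a", "b", "d"]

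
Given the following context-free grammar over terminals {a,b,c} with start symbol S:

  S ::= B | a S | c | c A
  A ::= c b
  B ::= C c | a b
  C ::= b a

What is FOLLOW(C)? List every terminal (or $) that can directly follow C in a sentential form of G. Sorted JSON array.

FIRST iteration:
pass 1:
  A via A→c b: +{c}
  B via B→a b: +{a}
  C via C→b a: +{b}
  S via S→B: +{a}
  S via S→c: +{c}
  FIRST[S]={a,c}  FIRST[A]={c}  FIRST[B]={a}  FIRST[C]={b}
pass 2:
  B via B→C c: +{b}
  S via S→B: +{b}
  FIRST[S]={a,b,c}  FIRST[A]={c}  FIRST[B]={a,b}  FIRST[C]={b}
pass 3: (no change)
  FIRST[S]={a,b,c}  FIRST[A]={c}  FIRST[B]={a,b}  FIRST[C]={b}

FOLLOW iteration:
initialize: $ ∈ FOLLOW(S)
round 1:
  B→C c: FOLLOW(C) ⊇ FIRST(c) = {c}; new: +{c}
  S→B: FOLLOW(B) ⊇ FOLLOW(S) ⊇ {$}; new: +{$}
  S→c A: FOLLOW(A) ⊇ FOLLOW(S) ⊇ {$}; new: +{$}
  FOLLOW[S]={$}  FOLLOW[A]={$}  FOLLOW[B]={$}  FOLLOW[C]={c}
round 2: (no change)
  FOLLOW[S]={$}  FOLLOW[A]={$}  FOLLOW[B]={$}  FOLLOW[C]={c}

FOLLOW(C) = ["c"]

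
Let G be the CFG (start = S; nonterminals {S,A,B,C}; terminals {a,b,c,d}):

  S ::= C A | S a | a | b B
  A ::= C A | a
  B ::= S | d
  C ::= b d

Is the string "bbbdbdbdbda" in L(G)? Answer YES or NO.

CNF form of G:
  S -> C A | S T0 | T1 B | a
  A -> C A | a
  B -> C A | S T0 | T1 B | a | d
  C -> T1 T2
  T0 -> a
  T1 -> b
  T2 -> d

Fill CYK table bottom-up:
  cell(0,0) b: {T1}  orig:{}
  cell(1,1) b: {T1}  orig:{}
  cell(2,2) b: {T1}  orig:{}
  cell(3,3) d: {B,T2}  orig:{B}
  cell(4,4) b: {T1}  orig:{}
  cell(5,5) d: {B,T2}  orig:{B}
  cell(6,6) b: {T1}  orig:{}
  cell(7,7) d: {B,T2}  orig:{B}
  cell(8,8) b: {T1}  orig:{}
  cell(9,9) d: {B,T2}  orig:{B}
  cell(10,10) a: {A,B,S,T0}  orig:{A,B,S}
  cell(0,1) bb: ∅
  cell(1,2) bb: ∅
  cell(2,3) bd: {B,C,S}
  cell(3,4) db: ∅
  cell(4,5) bd: {B,C,S}
  cell(5,6) db: ∅
  cell(6,7) bd: {B,C,S}
  cell(7,8) db: ∅
  cell(8,9) bd: {B,C,S}
  cell(9,10) da: ∅
  cell(0,2) bbb: ∅
  cell(1,3) bbd: {B,S}
  cell(2,4) bdb: ∅
  cell(3,5) dbd: ∅
  cell(4,6) bdb: ∅
  cell(5,7) dbd: ∅
  cell(6,8) bdb: ∅
  cell(7,9) dbd: ∅
  cell(8,10) bda: {A,B,S}
  cell(0,3) bbbd: {B,S}
  cell(1,4) bbdb: ∅
  cell(2,5) bdbd: ∅
  cell(3,6) dbdb: ∅
  cell(4,7) bdbd: ∅
  cell(5,8) dbdb: ∅
  cell(6,9) bdbd: ∅
  cell(7,10) dbda: ∅
  cell(0,4) bbbdb: ∅
  cell(1,5) bbdbd: ∅
  cell(2,6) bdbdb: ∅
  cell(3,7) dbdbd: ∅
  cell(4,8) bdbdb: ∅
  cell(5,9) dbdbd: ∅
  cell(6,10) bdbda: {A,B,S}
  cell(0,5) bbbdbd: ∅
  cell(1,6) bbdbdb: ∅
  cell(2,7) bdbdbd: ∅
  cell(3,8) dbdbdb: ∅
  cell(4,9) bdbdbd: ∅
  cell(5,10) dbdbda: ∅
  cell(0,6) bbbdbdb: ∅
  cell(1,7) bbdbdbd: ∅
  cell(2,8) bdbdbdb: ∅
  cell(3,9) dbdbdbd: ∅
  cell(4,10) bdbdbda: {A,B,S}
  cell(0,7) bbbdbdbd: ∅
  cell(1,8) bbdbdbdb: ∅
  cell(2,9) bdbdbdbd: ∅
  cell(3,10) dbdbdbda: ∅
  cell(0,8) bbbdbdbdb: ∅
  cell(1,9) bbdbdbdbd: ∅
  cell(2,10) bdbdbdbda: {A,B,S}
  cell(0,9) bbbdbdbdbd: ∅
  cell(1,10) bbdbdbdbda: {B,S}
  cell(0,10) bbbdbdbdbda: {B,S}

S ∈ T[0,10] ⇒ YES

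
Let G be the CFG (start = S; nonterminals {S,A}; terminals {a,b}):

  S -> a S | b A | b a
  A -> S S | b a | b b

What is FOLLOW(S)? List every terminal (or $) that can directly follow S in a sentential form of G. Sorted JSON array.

FIRST sets, iterate to fixpoint:
pass 1:
  A via A→b a: +{b}
  S via S→a S: +{a}
  S via S→b A: +{b}
  S: {a,b}  A: {b}
pass 2:
  A via A→S S: +{a}
  S: {a,b}  A: {a,b}
pass 3: (stable)
  S: {a,b}  A: {a,b}

FOLLOW iteration:
initialize: $ ∈ FOLLOW(S)
[1]
  A→S S: FOLLOW(S) ⊇ FIRST(S) = {a,b}; new: +{a,b}
  S→b A: FOLLOW(A) ⊇ FOLLOW(S) ⊇ {$,a,b}; new: +{$,a,b}
  FOLLOW(S)={$,a,b}  FOLLOW(A)={$,a,b}
[2] (stable)
  FOLLOW(S)={$,a,b}  FOLLOW(A)={$,a,b}

FOLLOW(S) = ["$", "a", "b"]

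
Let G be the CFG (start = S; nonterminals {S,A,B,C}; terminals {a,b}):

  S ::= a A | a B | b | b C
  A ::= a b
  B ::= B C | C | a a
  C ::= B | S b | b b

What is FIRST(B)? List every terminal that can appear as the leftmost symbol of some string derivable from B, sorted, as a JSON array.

Compute FIRST by fixpoint:
iter 1:
  A via A→a b: +{a}
  B via B→a a: +{a}
  C via C→B: +{a}
  C via C→b b: +{b}
  S via S→a A: +{a}
  S via S→b: +{b}
  S: {a,b}  A: {a}  B: {a}  C: {a,b}
iter 2:
  B via B→C: +{b}
  S: {a,b}  A: {a}  B: {a,b}  C: {a,b}
iter 3: (no change)
  S: {a,b}  A: {a}  B: {a,b}  C: {a,b}

FIRST(B) = ["a", "b"]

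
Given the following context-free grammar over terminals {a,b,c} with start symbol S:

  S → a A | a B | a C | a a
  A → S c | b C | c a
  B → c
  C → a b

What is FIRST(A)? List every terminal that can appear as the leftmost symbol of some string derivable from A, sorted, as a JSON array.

Compute FIRST by fixpoint:
[1]
  A via A→b C: +{b}
  A via A→c a: +{c}
  B via B→c: +{c}
  C via C→a b: +{a}
  S via S→a A: +{a}
  FIRST[S]={a}  FIRST[A]={b,c}  FIRST[B]={c}  FIRST[C]={a}
[2]
  A via A→S c: +{a}
  FIRST[S]={a}  FIRST[A]={a,b,c}  FIRST[B]={c}  FIRST[C]={a}
[3] — fixpoint
  FIRST[S]={a}  FIRST[A]={a,b,c}  FIRST[B]={c}  FIRST[C]={a}

FIRST(A) = ["a", "b", "c"]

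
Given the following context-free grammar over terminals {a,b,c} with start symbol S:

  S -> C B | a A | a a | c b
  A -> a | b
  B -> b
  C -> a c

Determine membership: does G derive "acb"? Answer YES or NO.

CNF form of G:
  S -> C B | T0 A | T0 T0 | T1 T2
  A -> a | b
  B -> b
  C -> T0 T1
  T0 -> a
  T1 -> c
  T2 -> b

CYK table (by increasing span):
  [0..0]={A,T0}  "a"  orig:{A}
  [1..1]={T1}  "c"  orig:{}
  [2..2]={A,B,T2}  "b"  orig:{A,B}
  [0..1]={C}  "ac"
  [1..2]={S}  "cb"
  [0..2]={S}  "acb"

S ∈ T[0,2] ⇒ YES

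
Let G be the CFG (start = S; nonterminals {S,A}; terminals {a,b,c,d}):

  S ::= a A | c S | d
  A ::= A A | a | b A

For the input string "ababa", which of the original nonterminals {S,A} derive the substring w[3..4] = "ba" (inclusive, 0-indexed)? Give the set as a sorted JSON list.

CNF form of G:
  S -> T1 A | T2 S | d
  A -> A A | T0 A | a
  T0 -> b
  T1 -> a
  T2 -> c

CYK table (by increasing span), restricted to cells inside w[3..4]:
  cell(3,3) b: {T0}  orig:{}
  cell(4,4) a: {A,T1}  orig:{A}
  cell(3,4) ba: {A}

Original NTs in T[3,4] deriving "ba": ["A"]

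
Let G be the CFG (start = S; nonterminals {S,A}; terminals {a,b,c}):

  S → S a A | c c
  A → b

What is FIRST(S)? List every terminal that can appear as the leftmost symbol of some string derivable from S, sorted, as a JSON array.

FIRST iteration:
[1]
  A via A→b: +{b}
  S via S→c c: +{c}
  S: {c}  A: {b}
[2] (no change)
  S: {c}  A: {b}

FIRST(S) = ["c"]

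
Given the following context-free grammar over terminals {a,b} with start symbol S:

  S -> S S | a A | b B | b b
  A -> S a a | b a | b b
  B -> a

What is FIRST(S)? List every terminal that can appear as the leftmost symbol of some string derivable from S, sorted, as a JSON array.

FIRST iteration:
round 1:
  A via A→b a: +{b}
  B via B→a: +{a}
  S via S→a A: +{a}
  S via S→b B: +{b}
  FIRST[S]={a,b}  FIRST[A]={b}  FIRST[B]={a}
round 2:
  A via A→S a a: +{a}
  FIRST[S]={a,b}  FIRST[A]={a,b}  FIRST[B]={a}
round 3: done
  FIRST[S]={a,b}  FIRST[A]={a,b}  FIRST[B]={a}

FIRST(S) = ["a", "b"]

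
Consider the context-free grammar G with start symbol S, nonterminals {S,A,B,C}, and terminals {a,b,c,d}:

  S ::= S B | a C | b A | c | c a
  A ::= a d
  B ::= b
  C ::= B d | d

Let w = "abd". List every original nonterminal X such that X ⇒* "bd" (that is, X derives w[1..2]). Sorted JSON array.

CNF form of G:
  S -> S B | T0 C | T2 A | T3 T0 | c
  A -> T0 T1
  B -> b
  C -> B T1 | d
  T0 -> a
  T1 -> d
  T2 -> b
  T3 -> c

Fill CYK table bottom-up (cells [i..j] with 1 ≤ i ≤ j ≤ 2 only):
  [1..1]={B,T2}  "b"  orig:{B}
  [2..2]={C,T1}  "d"  orig:{C}
  [1..2]={C}  "bd"

Original NTs in T[1,2] deriving "bd": ["C"]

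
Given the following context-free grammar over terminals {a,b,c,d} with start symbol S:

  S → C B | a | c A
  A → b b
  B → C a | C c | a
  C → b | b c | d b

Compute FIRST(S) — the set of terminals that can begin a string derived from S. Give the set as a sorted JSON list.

FIRST iteration:
pass 1:
  A via A→b b: +{b}
  B via B→a: +{a}
  C via C→b: +{b}
  C via C→d b: +{d}
  S via S→C B: +{b,d}
  S via S→a: +{a}
  S via S→c A: +{c}
  S: {a,b,c,d}  A: {b}  B: {a}  C: {b,d}
pass 2:
  B via B→C a: +{b,d}
  S: {a,b,c,d}  A: {b}  B: {a,b,d}  C: {b,d}
pass 3: (stable)
  S: {a,b,c,d}  A: {b}  B: {a,b,d}  C: {b,d}

FIRST(S) = ["a", "b", "c", "d"]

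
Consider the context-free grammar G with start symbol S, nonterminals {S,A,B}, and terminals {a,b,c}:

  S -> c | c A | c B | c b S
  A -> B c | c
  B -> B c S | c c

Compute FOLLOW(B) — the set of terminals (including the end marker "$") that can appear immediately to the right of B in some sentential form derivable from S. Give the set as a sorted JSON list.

FIRST iteration:
round 1:
  A via A→c: +{c}
  B via B→c c: +{c}
  S via S→c: +{c}
  FIRST(S)={c}  FIRST(A)={c}  FIRST(B)={c}
round 2: — fixpoint
  FIRST(S)={c}  FIRST(A)={c}  FIRST(B)={c}

Compute FOLLOW by fixpoint:
FOLLOW(S) := {$}
iter 1:
  A→B c: FOLLOW(B) ⊇ FIRST(c) = {c}; new: +{c}
  B→B c S: FOLLOW(S) ⊇ FOLLOW(B) ⊇ {c}; new: +{c}
  S→c A: FOLLOW(A) ⊇ FOLLOW(S) ⊇ {$,c}; new: +{$,c}
  S→c B: FOLLOW(B) ⊇ FOLLOW(S) ⊇ {$,c}; new: +{$}
  FOLLOW[S]={$,c}  FOLLOW[A]={$,c}  FOLLOW[B]={$,c}
iter 2: — fixpoint
  FOLLOW[S]={$,c}  FOLLOW[A]={$,c}  FOLLOW[B]={$,c}

FOLLOW(B) = ["$", "c"]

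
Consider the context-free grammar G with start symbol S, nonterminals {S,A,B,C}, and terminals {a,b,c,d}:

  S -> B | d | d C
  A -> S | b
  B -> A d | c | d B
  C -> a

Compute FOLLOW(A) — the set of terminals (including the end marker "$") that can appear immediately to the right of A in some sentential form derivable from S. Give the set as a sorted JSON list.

FIRST iteration:
pass 1:
  A via A→b: +{b}
  B via B→A d: +{b}
  B via B→c: +{c}
  B via B→d B: +{d}
  C via C→a: +{a}
  S via S→B: +{b,c,d}
  S: {b,c,d}  A: {b}  B: {b,c,d}  C: {a}
pass 2:
  A via A→S: +{c,d}
  S: {b,c,d}  A: {b,c,d}  B: {b,c,d}  C: {a}
pass 3: (no change)
  S: {b,c,d}  A: {b,c,d}  B: {b,c,d}  C: {a}

FOLLOW iteration:
FOLLOW(S) := {$}
pass 1:
  B→A d: FOLLOW(A) ⊇ FIRST(d) = {d}; new: +{d}
  S→B: FOLLOW(B) ⊇ FOLLOW(S) ⊇ {$}; new: +{$}
  S→d C: FOLLOW(C) ⊇ FOLLOW(S) ⊇ {$}; new: +{$}
  S: {$}  A: {d}  B: {$}  C: {$}
pass 2:
  A→S: FOLLOW(S) ⊇ FOLLOW(A) ⊇ {d}; new: +{d}
  S→B: FOLLOW(B) ⊇ FOLLOW(S) ⊇ {$,d}; new: +{d}
  S→d C: FOLLOW(C) ⊇ FOLLOW(S) ⊇ {$,d}; new: +{d}
  S: {$,d}  A: {d}  B: {$,d}  C: {$,d}
pass 3: (no change)
  S: {$,d}  A: {d}  B: {$,d}  C: {$,d}

FOLLOW(A) = ["d"]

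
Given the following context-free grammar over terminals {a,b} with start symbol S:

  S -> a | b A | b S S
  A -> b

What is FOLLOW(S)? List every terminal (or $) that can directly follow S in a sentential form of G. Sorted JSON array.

Compute FIRST by fixpoint:
[1]
  A via A→b: +{b}
  S via S→a: +{a}
  S via S→b A: +{b}
  FIRST[S]={a,b}  FIRST[A]={b}
[2] (stable)
  FIRST[S]={a,b}  FIRST[A]={b}

Compute FOLLOW by fixpoint:
FOLLOW(S) := {$}
round 1:
  S→b A: FOLLOW(A) ⊇ FOLLOW(S) ⊇ {$}; new: +{$}
  S→b S S: FOLLOW(S) ⊇ FIRST(S) = {a,b}; new: +{a,b}
  S: {$,a,b}  A: {$}
round 2:
  S→b A: FOLLOW(A) ⊇ FOLLOW(S) ⊇ {$,a,b}; new: +{a,b}
  S: {$,a,b}  A: {$,a,b}
round 3: done
  S: {$,a,b}  A: {$,a,b}

FOLLOW(S) = ["$", "a", "b"]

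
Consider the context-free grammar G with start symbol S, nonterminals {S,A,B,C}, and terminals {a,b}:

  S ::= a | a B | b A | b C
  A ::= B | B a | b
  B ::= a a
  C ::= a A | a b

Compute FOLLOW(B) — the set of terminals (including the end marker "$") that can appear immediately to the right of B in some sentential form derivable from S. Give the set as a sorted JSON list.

FIRST iteration:
iter 1:
  A via A→b: +{b}
  B via B→a a: +{a}
  C via C→a A: +{a}
  S via S→a: +{a}
  S via S→b A: +{b}
  FIRST(S)={a,b}  FIRST(A)={b}  FIRST(B)={a}  FIRST(C)={a}
iter 2:
  A via A→B: +{a}
  FIRST(S)={a,b}  FIRST(A)={a,b}  FIRST(B)={a}  FIRST(C)={a}
iter 3: done
  FIRST(S)={a,b}  FIRST(A)={a,b}  FIRST(B)={a}  FIRST(C)={a}

Compute FOLLOW by fixpoint:
initialize: $ ∈ FOLLOW(S)
round 1:
  A→B a: FOLLOW(B) ⊇ FIRST(a) = {a}; new: +{a}
  S→a B: FOLLOW(B) ⊇ FOLLOW(S) ⊇ {$}; new: +{$}
  S→b A: FOLLOW(A) ⊇ FOLLOW(S) ⊇ {$}; new: +{$}
  S→b C: FOLLOW(C) ⊇ FOLLOW(S) ⊇ {$}; new: +{$}
  S: {$}  A: {$}  B: {$,a}  C: {$}
round 2: (no change)
  S: {$}  A: {$}  B: {$,a}  C: {$}

FOLLOW(B) = ["$", "a"]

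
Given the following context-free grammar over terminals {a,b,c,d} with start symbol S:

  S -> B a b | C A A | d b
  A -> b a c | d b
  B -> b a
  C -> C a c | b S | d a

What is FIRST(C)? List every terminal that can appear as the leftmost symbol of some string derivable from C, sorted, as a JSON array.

FIRST iteration:
round 1:
  A via A→b a c: +{b}
  A via A→d b: +{d}
  B via B→b a: +{b}
  C via C→b S: +{b}
  C via C→d a: +{d}
  S via S→B a b: +{b}
  S via S→C A A: +{d}
  FIRST(S)={b,d}  FIRST(A)={b,d}  FIRST(B)={b}  FIRST(C)={b,d}
round 2: (no change)
  FIRST(S)={b,d}  FIRST(A)={b,d}  FIRST(B)={b}  FIRST(C)={b,d}

FIRST(C) = ["b", "d"]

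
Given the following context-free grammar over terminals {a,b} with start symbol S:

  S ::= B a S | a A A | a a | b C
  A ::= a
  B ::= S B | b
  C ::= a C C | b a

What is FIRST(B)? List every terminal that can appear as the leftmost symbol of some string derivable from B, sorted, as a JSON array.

FIRST sets, iterate to fixpoint:
[1]
  A via A→a: +{a}
  B via B→b: +{b}
  C via C→a C C: +{a}
  C via C→b a: +{b}
  S via S→B a S: +{b}
  S via S→a A A: +{a}
  S: {a,b}  A: {a}  B: {b}  C: {a,b}
[2]
  B via B→S B: +{a}
  S: {a,b}  A: {a}  B: {a,b}  C: {a,b}
[3] done
  S: {a,b}  A: {a}  B: {a,b}  C: {a,b}

FIRST(B) = ["a", "b"]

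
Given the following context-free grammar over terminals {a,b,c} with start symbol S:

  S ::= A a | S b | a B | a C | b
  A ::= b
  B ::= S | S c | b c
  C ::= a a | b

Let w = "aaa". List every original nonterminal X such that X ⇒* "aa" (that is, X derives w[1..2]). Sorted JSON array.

Convert to CNF:
  S -> A T0 | S T1 | T0 B | T0 C | b
  A -> b
  B -> A T0 | S T1 | S T2 | T0 B | T0 C | T1 T2 | b
  C -> T0 T0 | b
  T0 -> a
  T1 -> b
  T2 -> c

CYK table (by increasing span), restricted to cells inside w[1..2]:
  cell(1,1) a: {T0}  orig:{}
  cell(2,2) a: {T0}  orig:{}
  cell(1,2) aa: {C}

Original NTs in T[1,2] deriving "aa": ["C"]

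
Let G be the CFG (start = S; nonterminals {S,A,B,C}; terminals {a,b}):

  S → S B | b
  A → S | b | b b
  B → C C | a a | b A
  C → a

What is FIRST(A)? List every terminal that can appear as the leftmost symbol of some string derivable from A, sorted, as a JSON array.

Compute FIRST by fixpoint:
round 1:
  A via A→b: +{b}
  B via B→a a: +{a}
  B via B→b A: +{b}
  C via C→a: +{a}
  S via S→b: +{b}
  FIRST[S]={b}  FIRST[A]={b}  FIRST[B]={a,b}  FIRST[C]={a}
round 2: done
  FIRST[S]={b}  FIRST[A]={b}  FIRST[B]={a,b}  FIRST[C]={a}

FIRST(A) = ["b"]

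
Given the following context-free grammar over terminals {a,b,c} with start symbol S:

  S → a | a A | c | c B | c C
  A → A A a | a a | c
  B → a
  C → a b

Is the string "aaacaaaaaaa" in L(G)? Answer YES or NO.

CNF form of G:
  S -> T0 A | T2 B | T2 C | a | c
  A -> A X3 | T0 T0 | c
  B -> a
  C -> T0 T1
  T0 -> a
  T1 -> b
  T2 -> c
  X3 -> A T0

Fill CYK table bottom-up:
  T[0,0] 'a' = {B,S,T0}  orig:{B,S}
  T[1,1] 'a' = {B,S,T0}  orig:{B,S}
  T[2,2] 'a' = {B,S,T0}  orig:{B,S}
  T[3,3] 'c' = {A,S,T2}  orig:{A,S}
  T[4,4] 'a' = {B,S,T0}  orig:{B,S}
  T[5,5] 'a' = {B,S,T0}  orig:{B,S}
  T[6,6] 'a' = {B,S,T0}  orig:{B,S}
  T[7,7] 'a' = {B,S,T0}  orig:{B,S}
  T[8,8] 'a' = {B,S,T0}  orig:{B,S}
  T[9,9] 'a' = {B,S,T0}  orig:{B,S}
  T[10,10] 'a' = {B,S,T0}  orig:{B,S}
  T[0,1] 'aa' = {A}
  T[1,2] 'aa' = {A}
  T[2,3] 'ac' = {S}
  T[3,4] 'ca' = {S,X3}  orig:{S}
  T[4,5] 'aa' = {A}
  T[5,6] 'aa' = {A}
  T[6,7] 'aa' = {A}
  T[7,8] 'aa' = {A}
  T[8,9] 'aa' = {A}
  T[9,10] 'aa' = {A}
  T[0,2] 'aaa' = {S,X3}  orig:{S}
  T[1,3] 'aac' = ∅
  T[2,4] 'aca' = ∅
  T[3,5] 'caa' = ∅
  T[4,6] 'aaa' = {S,X3}  orig:{S}
  T[5,7] 'aaa' = {S,X3}  orig:{S}
  T[6,8] 'aaa' = {S,X3}  orig:{S}
  T[7,9] 'aaa' = {S,X3}  orig:{S}
  T[8,10] 'aaa' = {S,X3}  orig:{S}
  T[0,3] 'aaac' = ∅
  T[1,4] 'aaca' = {A}
  T[2,5] 'acaa' = ∅
  T[3,6] 'caaa' = {A}
  T[4,7] 'aaaa' = ∅
  T[5,8] 'aaaa' = ∅
  T[6,9] 'aaaa' = ∅
  T[7,10] 'aaaa' = ∅
  T[0,4] 'aaaca' = {S}
  T[1,5] 'aacaa' = {X3}  orig:{}
  T[2,6] 'acaaa' = {S}
  T[3,7] 'caaaa' = {X3}  orig:{}
  T[4,8] 'aaaaa' = {A}
  T[5,9] 'aaaaa' = {A}
  T[6,10] 'aaaaa' = {A}
  T[0,5] 'aaacaa' = ∅
  T[1,6] 'aacaaa' = ∅
  T[2,7] 'acaaaa' = ∅
  T[3,8] 'caaaaa' = ∅
  T[4,9] 'aaaaaa' = {S,X3}  orig:{S}
  T[5,10] 'aaaaaa' = {S,X3}  orig:{S}
  T[0,6] 'aaacaaa' = ∅
  T[1,7] 'aacaaaa' = {A}
  T[2,8] 'acaaaaa' = ∅
  T[3,9] 'caaaaaa' = {A}
  T[4,10] 'aaaaaaa' = ∅
  T[0,7] 'aaacaaaa' = {S}
  T[1,8] 'aacaaaaa' = {X3}  orig:{}
  T[2,9] 'acaaaaaa' = {S}
  T[3,10] 'caaaaaaa' = {X3}  orig:{}
  T[0,8] 'aaacaaaaa' = ∅
  T[1,9] 'aacaaaaaa' = ∅
  T[2,10] 'acaaaaaaa' = ∅
  T[0,9] 'aaacaaaaaa' = ∅
  T[1,10] 'aacaaaaaaa' = {A}
  T[0,10] 'aaacaaaaaaa' = {S}

S ∈ T[0,10] ⇒ YES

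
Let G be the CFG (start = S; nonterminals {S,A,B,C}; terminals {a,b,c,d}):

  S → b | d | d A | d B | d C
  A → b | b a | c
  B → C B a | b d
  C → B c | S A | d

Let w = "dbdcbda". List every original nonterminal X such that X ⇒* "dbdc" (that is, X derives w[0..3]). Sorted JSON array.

Convert to CNF:
  S -> T2 A | T2 B | T2 C | b | d
  A -> T0 T1 | b | c
  B -> C X4 | T0 T2
  C -> B T3 | S A | d
  T0 -> b
  T1 -> a
  T2 -> d
  T3 -> c
  X4 -> B T1

CYK table (by increasing span) — only the sub-triangle for w[0..3]:
  T[0,0] 'd' = {C,S,T2}  orig:{C,S}
  T[1,1] 'b' = {A,S,T0}  orig:{A,S}
  T[2,2] 'd' = {C,S,T2}  orig:{C,S}
  T[3,3] 'c' = {A,T3}  orig:{A}
  T[0,1] 'db' = {C,S}
  T[1,2] 'bd' = {B}
  T[2,3] 'dc' = {C,S}
  T[0,2] 'dbd' = {S}
  T[1,3] 'bdc' = {C}
  T[0,3] 'dbdc' = {C,S}

Original NTs in T[0,3] deriving "dbdc": ["C", "S"]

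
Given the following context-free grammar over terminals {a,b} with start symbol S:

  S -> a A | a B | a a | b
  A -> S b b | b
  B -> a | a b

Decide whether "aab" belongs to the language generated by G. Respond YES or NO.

CNF form of G:
  S -> T1 A | T1 B | T1 T1 | b
  A -> S X2 | b
  B -> T1 T0 | a
  T0 -> b
  T1 -> a
  X2 -> T0 T0

Fill CYK table bottom-up:
  cell(0,0) a: {B,T1}  orig:{B}
  cell(1,1) a: {B,T1}  orig:{B}
  cell(2,2) b: {A,S,T0}  orig:{A,S}
  cell(0,1) aa: {S}
  cell(1,2) ab: {B,S}
  cell(0,2) aab: {S}

S ∈ T[0,2] ⇒ YES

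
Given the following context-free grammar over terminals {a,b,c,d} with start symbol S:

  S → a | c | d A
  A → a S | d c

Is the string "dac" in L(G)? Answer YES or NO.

Convert to CNF:
  S -> T1 A | a | c
  A -> T0 S | T1 T2
  T0 -> a
  T1 -> d
  T2 -> c

CYK table (by increasing span):
  [0..0]={T1}  "d"  orig:{}
  [1..1]={S,T0}  "a"  orig:{S}
  [2..2]={S,T2}  "c"  orig:{S}
  [0..1]=∅  "da"
  [1..2]={A}  "ac"
  [0..2]={S}  "dac"

S ∈ T[0,2] ⇒ YES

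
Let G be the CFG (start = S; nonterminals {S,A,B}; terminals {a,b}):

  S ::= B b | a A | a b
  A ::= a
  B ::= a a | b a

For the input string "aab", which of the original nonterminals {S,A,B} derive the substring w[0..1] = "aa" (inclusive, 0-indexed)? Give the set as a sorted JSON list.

Convert to CNF:
  S -> B T1 | T0 A | T0 T1
  A -> a
  B -> T0 T0 | T1 T0
  T0 -> a
  T1 -> b

CYK fill, restricted to cells inside w[0..1]:
  [0..0]={A,T0}  "a"  orig:{A}
  [1..1]={A,T0}  "a"  orig:{A}
  [0..1]={B,S}  "aa"

Original NTs in T[0,1] deriving "aa": ["B", "S"]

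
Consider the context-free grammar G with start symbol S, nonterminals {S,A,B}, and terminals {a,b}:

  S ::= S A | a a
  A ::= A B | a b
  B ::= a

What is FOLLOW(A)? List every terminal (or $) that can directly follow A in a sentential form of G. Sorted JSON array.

FIRST iteration:
round 1:
  A via A→a b: +{a}
  B via B→a: +{a}
  S via S→a a: +{a}
  FIRST(S)={a}  FIRST(A)={a}  FIRST(B)={a}
round 2: — fixpoint
  FIRST(S)={a}  FIRST(A)={a}  FIRST(B)={a}

FOLLOW sets:
FOLLOW(S) := {$}
[1]
  A→A B: FOLLOW(A) ⊇ FIRST(B) = {a}; new: +{a}
  A→A B: FOLLOW(B) ⊇ FOLLOW(A) ⊇ {a}; new: +{a}
  S→S A: FOLLOW(S) ⊇ FIRST(A) = {a}; new: +{a}
  S→S A: FOLLOW(A) ⊇ FOLLOW(S) ⊇ {$,a}; new: +{$}
  FOLLOW(S)={$,a}  FOLLOW(A)={$,a}  FOLLOW(B)={a}
[2]
  A→A B: FOLLOW(B) ⊇ FOLLOW(A) ⊇ {$,a}; new: +{$}
  FOLLOW(S)={$,a}  FOLLOW(A)={$,a}  FOLLOW(B)={$,a}
[3] — fixpoint
  FOLLOW(S)={$,a}  FOLLOW(A)={$,a}  FOLLOW(B)={$,a}

FOLLOW(A) = ["$", "a"]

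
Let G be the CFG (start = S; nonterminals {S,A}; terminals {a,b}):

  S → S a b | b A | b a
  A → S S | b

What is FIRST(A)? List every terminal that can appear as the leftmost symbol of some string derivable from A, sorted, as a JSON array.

FIRST sets, iterate to fixpoint:
iter 1:
  A via A→b: +{b}
  S via S→b A: +{b}
  FIRST(S)={b}  FIRST(A)={b}
iter 2: (stable)
  FIRST(S)={b}  FIRST(A)={b}

FIRST(A) = ["b"]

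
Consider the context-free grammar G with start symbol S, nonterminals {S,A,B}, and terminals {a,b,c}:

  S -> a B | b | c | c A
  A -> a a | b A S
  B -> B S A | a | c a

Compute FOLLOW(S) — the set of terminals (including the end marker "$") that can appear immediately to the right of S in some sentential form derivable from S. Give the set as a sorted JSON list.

Compute FIRST by fixpoint:
round 1:
  A via A→a a: +{a}
  A via A→b A S: +{b}
  B via B→a: +{a}
  B via B→c a: +{c}
  S via S→a B: +{a}
  S via S→b: +{b}
  S via S→c: +{c}
  S: {a,b,c}  A: {a,b}  B: {a,c}
round 2: (stable)
  S: {a,b,c}  A: {a,b}  B: {a,c}

FOLLOW sets:
seed FOLLOW(S) with $
pass 1:
  A→b A S: FOLLOW(A) ⊇ FIRST(S) = {a,b,c}; new: +{a,b,c}
  A→b A S: FOLLOW(S) ⊇ FOLLOW(A) ⊇ {a,b,c}; new: +{a,b,c}
  B→B S A: FOLLOW(B) ⊇ FIRST(S) = {a,b,c}; new: +{a,b,c}
  S→a B: FOLLOW(B) ⊇ FOLLOW(S) ⊇ {$,a,b,c}; new: +{$}
  S→c A: FOLLOW(A) ⊇ FOLLOW(S) ⊇ {$,a,b,c}; new: +{$}
  S: {$,a,b,c}  A: {$,a,b,c}  B: {$,a,b,c}
pass 2: (stable)
  S: {$,a,b,c}  A: {$,a,b,c}  B: {$,a,b,c}

FOLLOW(S) = ["$", "a", "b", "c"]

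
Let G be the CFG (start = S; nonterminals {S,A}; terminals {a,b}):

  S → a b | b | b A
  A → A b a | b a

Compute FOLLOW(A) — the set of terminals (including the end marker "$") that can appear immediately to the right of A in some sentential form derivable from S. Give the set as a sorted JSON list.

FIRST iteration:
round 1:
  A via A→b a: +{b}
  S via S→a b: +{a}
  S via S→b: +{b}
  FIRST[S]={a,b}  FIRST[A]={b}
round 2: — fixpoint
  FIRST[S]={a,b}  FIRST[A]={b}

FOLLOW iteration:
FOLLOW(S) := {$}
iter 1:
  A→A b a: FOLLOW(A) ⊇ FIRST(b) = {b}; new: +{b}
  S→b A: FOLLOW(A) ⊇ FOLLOW(S) ⊇ {$}; new: +{$}
  FOLLOW(S)={$}  FOLLOW(A)={$,b}
iter 2: (stable)
  FOLLOW(S)={$}  FOLLOW(A)={$,b}

FOLLOW(A) = ["$", "b"]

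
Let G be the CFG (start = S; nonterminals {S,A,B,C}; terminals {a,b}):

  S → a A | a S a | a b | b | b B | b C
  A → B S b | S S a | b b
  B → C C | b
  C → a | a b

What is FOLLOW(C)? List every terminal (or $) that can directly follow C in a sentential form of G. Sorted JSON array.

FIRST sets, iterate to fixpoint:
[1]
  A via A→b b: +{b}
  B via B→b: +{b}
  C via C→a: +{a}
  S via S→a A: +{a}
  S via S→b: +{b}
  S: {a,b}  A: {b}  B: {b}  C: {a}
[2]
  A via A→S S a: +{a}
  B via B→C C: +{a}
  S: {a,b}  A: {a,b}  B: {a,b}  C: {a}
[3] (no change)
  S: {a,b}  A: {a,b}  B: {a,b}  C: {a}

Compute FOLLOW by fixpoint:
seed FOLLOW(S) with $
[1]
  A→B S b: FOLLOW(B) ⊇ FIRST(S) = {a,b}; new: +{a,b}
  A→B S b: FOLLOW(S) ⊇ FIRST(b) = {b}; new: +{b}
  A→S S a: FOLLOW(S) ⊇ FIRST(S) = {a,b}; new: +{a}
  B→C C: FOLLOW(C) ⊇ FIRST(C) = {a}; new: +{a}
  B→C C: FOLLOW(C) ⊇ FOLLOW(B) ⊇ {a,b}; new: +{b}
  S→a A: FOLLOW(A) ⊇ FOLLOW(S) ⊇ {$,a,b}; new: +{$,a,b}
  S→b B: FOLLOW(B) ⊇ FOLLOW(S) ⊇ {$,a,b}; new: +{$}
  S→b C: FOLLOW(C) ⊇ FOLLOW(S) ⊇ {$,a,b}; new: +{$}
  FOLLOW(S)={$,a,b}  FOLLOW(A)={$,a,b}  FOLLOW(B)={$,a,b}  FOLLOW(C)={$,a,b}
[2] done
  FOLLOW(S)={$,a,b}  FOLLOW(A)={$,a,b}  FOLLOW(B)={$,a,b}  FOLLOW(C)={$,a,b}

FOLLOW(C) = ["$", "a", "b"]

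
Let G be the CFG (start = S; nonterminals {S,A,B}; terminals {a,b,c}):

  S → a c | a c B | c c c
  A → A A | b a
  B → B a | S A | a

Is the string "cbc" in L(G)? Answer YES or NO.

CNF form of G:
  S -> T1 T2 | T1 X3 | T2 X4
  A -> A A | T0 T1
  B -> B T1 | S A | a
  T0 -> b
  T1 -> a
  T2 -> c
  X3 -> T2 B
  X4 -> T2 T2

CYK table (by increasing span):
  cell(0,0) c: {T2}  orig:{}
  cell(1,1) b: {T0}  orig:{}
  cell(2,2) c: {T2}  orig:{}
  cell(0,1) cb: ∅
  cell(1,2) bc: ∅
  cell(0,2) cbc: ∅

S ∉ T[0,2] ⇒ NO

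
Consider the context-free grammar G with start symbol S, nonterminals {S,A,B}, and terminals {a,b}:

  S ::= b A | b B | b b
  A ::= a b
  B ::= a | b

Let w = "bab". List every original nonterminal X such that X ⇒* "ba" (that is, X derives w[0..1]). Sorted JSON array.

CNF form of G:
  S -> T1 A | T1 B | T1 T1
  A -> T0 T1
  B -> a | b
  T0 -> a
  T1 -> b

CYK table (by increasing span) — only the sub-triangle for w[0..1]:
  cell(0,0) b: {B,T1}  orig:{B}
  cell(1,1) a: {B,T0}  orig:{B}
  cell(0,1) ba: {S}

Original NTs in T[0,1] deriving "ba": ["S"]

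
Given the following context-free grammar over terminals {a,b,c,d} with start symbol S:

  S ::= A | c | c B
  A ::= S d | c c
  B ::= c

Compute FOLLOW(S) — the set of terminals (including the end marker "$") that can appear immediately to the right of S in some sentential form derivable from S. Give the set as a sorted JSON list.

FIRST sets, iterate to fixpoint:
iter 1:
  A via A→c c: +{c}
  B via B→c: +{c}
  S via S→A: +{c}
  FIRST(S)={c}  FIRST(A)={c}  FIRST(B)={c}
iter 2: done
  FIRST(S)={c}  FIRST(A)={c}  FIRST(B)={c}

FOLLOW sets:
initialize: $ ∈ FOLLOW(S)
round 1:
  A→S d: FOLLOW(S) ⊇ FIRST(d) = {d}; new: +{d}
  S→A: FOLLOW(A) ⊇ FOLLOW(S) ⊇ {$,d}; new: +{$,d}
  S→c B: FOLLOW(B) ⊇ FOLLOW(S) ⊇ {$,d}; new: +{$,d}
  S: {$,d}  A: {$,d}  B: {$,d}
round 2: (no change)
  S: {$,d}  A: {$,d}  B: {$,d}

FOLLOW(S) = ["$", "d"]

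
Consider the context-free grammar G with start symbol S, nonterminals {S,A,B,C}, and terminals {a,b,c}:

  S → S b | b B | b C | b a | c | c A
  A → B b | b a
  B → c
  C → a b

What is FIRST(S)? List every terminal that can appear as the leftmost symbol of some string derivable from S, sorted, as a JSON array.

FIRST sets, iterate to fixpoint:
pass 1:
  A via A→b a: +{b}
  B via B→c: +{c}
  C via C→a b: +{a}
  S via S→b B: +{b}
  S via S→c: +{c}
  S: {b,c}  A: {b}  B: {c}  C: {a}
pass 2:
  A via A→B b: +{c}
  S: {b,c}  A: {b,c}  B: {c}  C: {a}
pass 3: (stable)
  S: {b,c}  A: {b,c}  B: {c}  C: {a}

FIRST(S) = ["b", "c"]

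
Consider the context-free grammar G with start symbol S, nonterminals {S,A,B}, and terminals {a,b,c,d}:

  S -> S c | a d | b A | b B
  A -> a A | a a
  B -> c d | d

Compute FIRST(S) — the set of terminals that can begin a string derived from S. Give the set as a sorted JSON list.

Compute FIRST by fixpoint:
[1]
  A via A→a A: +{a}
  B via B→c d: +{c}
  B via B→d: +{d}
  S via S→a d: +{a}
  S via S→b A: +{b}
  S: {a,b}  A: {a}  B: {c,d}
[2] done
  S: {a,b}  A: {a}  B: {c,d}

FIRST(S) = ["a", "b"]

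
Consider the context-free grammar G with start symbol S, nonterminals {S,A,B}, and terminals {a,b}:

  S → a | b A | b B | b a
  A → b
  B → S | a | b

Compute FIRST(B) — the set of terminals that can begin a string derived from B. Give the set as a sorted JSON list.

FIRST sets, iterate to fixpoint:
iter 1:
  A via A→b: +{b}
  B via B→a: +{a}
  B via B→b: +{b}
  S via S→a: +{a}
  S via S→b A: +{b}
  S: {a,b}  A: {b}  B: {a,b}
iter 2: — fixpoint
  S: {a,b}  A: {b}  B: {a,b}

FIRST(B) = ["a", "b"]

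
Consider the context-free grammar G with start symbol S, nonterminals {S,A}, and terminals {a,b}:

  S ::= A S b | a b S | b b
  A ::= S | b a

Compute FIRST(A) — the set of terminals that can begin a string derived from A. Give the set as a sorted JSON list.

FIRST iteration:
pass 1:
  A via A→b a: +{b}
  S via S→A S b: +{b}
  S via S→a b S: +{a}
  S: {a,b}  A: {b}
pass 2:
  A via A→S: +{a}
  S: {a,b}  A: {a,b}
pass 3: (no change)
  S: {a,b}  A: {a,b}

FIRST(A) = ["a", "b"]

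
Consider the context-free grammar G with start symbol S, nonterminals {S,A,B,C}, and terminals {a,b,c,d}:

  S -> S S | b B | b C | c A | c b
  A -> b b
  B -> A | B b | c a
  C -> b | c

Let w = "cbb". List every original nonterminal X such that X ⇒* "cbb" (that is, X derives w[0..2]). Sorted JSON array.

CNF form of G:
  S -> S S | T0 B | T0 C | T1 A | T1 T0
  A -> T0 T0
  B -> B T0 | T0 T0 | T1 T2
  C -> b | c
  T0 -> b
  T1 -> c
  T2 -> a

Fill CYK table bottom-up — only the sub-triangle for w[0..2]:
  T[0,0] 'c' = {C,T1}  orig:{C}
  T[1,1] 'b' = {C,T0}  orig:{C}
  T[2,2] 'b' = {C,T0}  orig:{C}
  T[0,1] 'cb' = {S}
  T[1,2] 'bb' = {A,B,S}
  T[0,2] 'cbb' = {S}

Original NTs in T[0,2] deriving "cbb": ["S"]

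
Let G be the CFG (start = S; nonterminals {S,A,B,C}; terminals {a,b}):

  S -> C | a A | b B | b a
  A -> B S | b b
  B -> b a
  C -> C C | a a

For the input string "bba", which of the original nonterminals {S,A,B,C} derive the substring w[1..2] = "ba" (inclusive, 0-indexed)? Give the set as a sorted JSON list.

CNF form of G:
  S -> C C | T0 B | T0 T1 | T1 A | T1 T1
  A -> B S | T0 T0
  B -> T0 T1
  C -> C C | T1 T1
  T0 -> b
  T1 -> a

Fill CYK table bottom-up — only the sub-triangle for w[1..2]:
  [1..1]={T0}  "b"  orig:{}
  [2..2]={T1}  "a"  orig:{}
  [1..2]={B,S}  "ba"

Original NTs in T[1,2] deriving "ba": ["B", "S"]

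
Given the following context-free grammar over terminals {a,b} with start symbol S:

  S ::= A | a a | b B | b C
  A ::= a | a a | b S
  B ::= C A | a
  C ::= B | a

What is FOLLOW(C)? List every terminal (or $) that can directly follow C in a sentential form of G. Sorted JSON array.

Compute FIRST by fixpoint:
[1]
  A via A→a: +{a}
  A via A→b S: +{b}
  B via B→a: +{a}
  C via C→B: +{a}
  S via S→A: +{a,b}
  FIRST[S]={a,b}  FIRST[A]={a,b}  FIRST[B]={a}  FIRST[C]={a}
[2] (stable)
  FIRST[S]={a,b}  FIRST[A]={a,b}  FIRST[B]={a}  FIRST[C]={a}

FOLLOW iteration:
FOLLOW(S) := {$}
iter 1:
  B→C A: FOLLOW(C) ⊇ FIRST(A) = {a,b}; new: +{a,b}
  C→B: FOLLOW(B) ⊇ FOLLOW(C) ⊇ {a,b}; new: +{a,b}
  S→A: FOLLOW(A) ⊇ FOLLOW(S) ⊇ {$}; new: +{$}
  S→b B: FOLLOW(B) ⊇ FOLLOW(S) ⊇ {$}; new: +{$}
  S→b C: FOLLOW(C) ⊇ FOLLOW(S) ⊇ {$}; new: +{$}
  FOLLOW(S)={$}  FOLLOW(A)={$}  FOLLOW(B)={$,a,b}  FOLLOW(C)={$,a,b}
iter 2:
  B→C A: FOLLOW(A) ⊇ FOLLOW(B) ⊇ {$,a,b}; new: +{a,b}
  FOLLOW(S)={$}  FOLLOW(A)={$,a,b}  FOLLOW(B)={$,a,b}  FOLLOW(C)={$,a,b}
iter 3:
  A→b S: FOLLOW(S) ⊇ FOLLOW(A) ⊇ {$,a,b}; new: +{a,b}
  FOLLOW(S)={$,a,b}  FOLLOW(A)={$,a,b}  FOLLOW(B)={$,a,b}  FOLLOW(C)={$,a,b}
iter 4: (no change)
  FOLLOW(S)={$,a,b}  FOLLOW(A)={$,a,b}  FOLLOW(B)={$,a,b}  FOLLOW(C)={$,a,b}

FOLLOW(C) = ["$", "a", "b"]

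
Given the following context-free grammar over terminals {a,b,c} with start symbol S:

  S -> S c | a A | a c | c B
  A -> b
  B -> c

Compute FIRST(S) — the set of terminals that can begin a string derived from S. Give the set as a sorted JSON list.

Compute FIRST by fixpoint:
[1]
  A via A→b: +{b}
  B via B→c: +{c}
  S via S→a A: +{a}
  S via S→c B: +{c}
  S: {a,c}  A: {b}  B: {c}
[2] (stable)
  S: {a,c}  A: {b}  B: {c}

FIRST(S) = ["a", "c"]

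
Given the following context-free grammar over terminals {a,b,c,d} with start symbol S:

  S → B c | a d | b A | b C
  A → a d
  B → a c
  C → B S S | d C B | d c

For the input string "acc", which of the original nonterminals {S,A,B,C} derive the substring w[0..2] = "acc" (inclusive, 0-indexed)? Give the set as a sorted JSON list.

Convert to CNF:
  S -> B T2 | T0 T1 | T3 A | T3 C
  A -> T0 T1
  B -> T0 T2
  C -> B X4 | T1 T2 | T1 X5
  T0 -> a
  T1 -> d
  T2 -> c
  T3 -> b
  X4 -> S S
  X5 -> C B

CYK fill, restricted to cells inside w[0..2]:
  T[0,0] 'a' = {T0}  orig:{}
  T[1,1] 'c' = {T2}  orig:{}
  T[2,2] 'c' = {T2}  orig:{}
  T[0,1] 'ac' = {B}
  T[1,2] 'cc' = ∅
  T[0,2] 'acc' = {S}

Original NTs in T[0,2] deriving "acc": ["S"]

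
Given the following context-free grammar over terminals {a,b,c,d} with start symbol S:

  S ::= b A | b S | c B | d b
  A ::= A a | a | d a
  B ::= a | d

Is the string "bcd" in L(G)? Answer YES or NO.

Convert to CNF:
  S -> T1 T2 | T2 A | T2 S | T3 B
  A -> A T0 | T1 T0 | a
  B -> a | d
  T0 -> a
  T1 -> d
  T2 -> b
  T3 -> c

CYK fill:
  cell(0,0) b: {T2}  orig:{}
  cell(1,1) c: {T3}  orig:{}
  cell(2,2) d: {B,T1}  orig:{B}
  cell(0,1) bc: ∅
  cell(1,2) cd: {S}
  cell(0,2) bcd: {S}

S ∈ T[0,2] ⇒ YES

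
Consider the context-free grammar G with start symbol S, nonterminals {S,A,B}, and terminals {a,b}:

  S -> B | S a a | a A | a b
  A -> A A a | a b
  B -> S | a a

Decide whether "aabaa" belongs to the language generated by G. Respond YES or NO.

CNF form of G:
  S -> S X4 | T0 A | T0 T0 | T0 T1
  A -> A X2 | T0 T1
  B -> S X3 | T0 A | T0 T0 | T0 T1
  T0 -> a
  T1 -> b
  X2 -> A T0
  X3 -> T0 T0
  X4 -> T0 T0

Fill CYK table bottom-up:
  T[0,0] 'a' = {T0}  orig:{}
  T[1,1] 'a' = {T0}  orig:{}
  T[2,2] 'b' = {T1}  orig:{}
  T[3,3] 'a' = {T0}  orig:{}
  T[4,4] 'a' = {T0}  orig:{}
  T[0,1] 'aa' = {B,S,X3,X4}  orig:{B,S}
  T[1,2] 'ab' = {A,B,S}
  T[2,3] 'ba' = ∅
  T[3,4] 'aa' = {B,S,X3,X4}  orig:{B,S}
  T[0,2] 'aab' = {B,S}
  T[1,3] 'aba' = {X2}  orig:{}
  T[2,4] 'baa' = ∅
  T[0,3] 'aaba' = ∅
  T[1,4] 'abaa' = {B,S}
  T[0,4] 'aabaa' = {B,S}

S ∈ T[0,4] ⇒ YES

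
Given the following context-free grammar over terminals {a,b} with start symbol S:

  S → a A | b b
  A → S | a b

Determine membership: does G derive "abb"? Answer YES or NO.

CNF form of G:
  S -> T0 A | T1 T1
  A -> T0 A | T0 T1 | T1 T1
  T0 -> a
  T1 -> b

CYK table (by increasing span):
  [0..0]={T0}  "a"  orig:{}
  [1..1]={T1}  "b"  orig:{}
  [2..2]={T1}  "b"  orig:{}
  [0..1]={A}  "ab"
  [1..2]={A,S}  "bb"
  [0..2]={A,S}  "abb"

S ∈ T[0,2] ⇒ YES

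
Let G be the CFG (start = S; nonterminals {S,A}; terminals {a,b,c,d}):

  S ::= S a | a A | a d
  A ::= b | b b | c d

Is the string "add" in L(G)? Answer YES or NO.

CNF form of G:
  S -> S T3 | T3 A | T3 T2
  A -> T0 T0 | T1 T2 | b
  T0 -> b
  T1 -> c
  T2 -> d
  T3 -> a

CYK fill:
  [0..0]={T3}  "a"  orig:{}
  [1..1]={T2}  "d"  orig:{}
  [2..2]={T2}  "d"  orig:{}
  [0..1]={S}  "ad"
  [1..2]=∅  "dd"
  [0..2]=∅  "add"

S ∉ T[0,2] ⇒ NO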